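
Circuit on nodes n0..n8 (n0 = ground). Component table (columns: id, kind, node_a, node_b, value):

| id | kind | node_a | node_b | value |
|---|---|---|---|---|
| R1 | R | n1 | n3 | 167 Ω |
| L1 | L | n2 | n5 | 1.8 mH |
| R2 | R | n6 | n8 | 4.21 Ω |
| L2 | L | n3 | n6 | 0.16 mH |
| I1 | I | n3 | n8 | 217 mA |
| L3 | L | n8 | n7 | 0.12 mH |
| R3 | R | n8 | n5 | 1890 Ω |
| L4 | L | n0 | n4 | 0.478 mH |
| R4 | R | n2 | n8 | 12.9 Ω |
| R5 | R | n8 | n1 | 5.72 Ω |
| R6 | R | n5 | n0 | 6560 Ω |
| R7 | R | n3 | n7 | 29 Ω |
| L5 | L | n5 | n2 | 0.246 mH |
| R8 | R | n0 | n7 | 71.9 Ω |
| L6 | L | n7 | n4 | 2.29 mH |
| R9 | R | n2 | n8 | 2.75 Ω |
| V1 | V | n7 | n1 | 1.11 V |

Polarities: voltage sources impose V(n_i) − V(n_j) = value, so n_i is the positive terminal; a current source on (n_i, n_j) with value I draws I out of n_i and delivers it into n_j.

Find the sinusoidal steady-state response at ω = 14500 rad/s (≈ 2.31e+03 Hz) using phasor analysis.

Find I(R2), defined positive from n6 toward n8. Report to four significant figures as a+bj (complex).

Apply KCL at each of the 8 non-ground nodes and solve the resulting linear system.
Node n1: branches {R1, R5, V1} → V_1 = -1.111+0.001185j
Node n2: branches {L1, R4, L5, R9} → V_2 = -0.1167-0.2458j
Node n3: branches {R1, L2, I1, R7} → V_3 = -0.9508-0.5770j
Node n4: branches {L4, L6} → V_4 = -0.0001454+0.0002046j
Node n5: branches {L1, R3, R6, L5} → V_5 = -0.1168-0.2457j
Node n6: branches {R2, L2} → V_6 = -0.8965-0.1473j
Node n7: branches {L3, R7, R8, L6, V1} → V_7 = -0.0008419+0.001185j
Node n8: branches {R2, I1, L3, R3, R4, R5, R9} → V_8 = -0.1168-0.2458j
Source currents: i(V1)=-0.1747+0.04665j

-0.1852+0.02340j A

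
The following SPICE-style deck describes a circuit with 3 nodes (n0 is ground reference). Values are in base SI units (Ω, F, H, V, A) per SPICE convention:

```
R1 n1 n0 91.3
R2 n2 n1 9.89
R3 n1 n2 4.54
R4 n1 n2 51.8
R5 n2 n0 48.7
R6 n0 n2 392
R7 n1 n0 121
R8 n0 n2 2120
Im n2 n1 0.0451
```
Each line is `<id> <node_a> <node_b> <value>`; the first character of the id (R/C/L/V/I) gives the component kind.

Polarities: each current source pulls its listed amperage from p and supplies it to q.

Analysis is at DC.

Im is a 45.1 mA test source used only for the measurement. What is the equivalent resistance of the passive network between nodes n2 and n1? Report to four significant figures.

R_eq = 2.847 Ω

Element admittances at DC:
  Y(R1) = 0.01095 S between n1,n0
  Y(R2) = 0.1011 S between n2,n1
  Y(R3) = 0.2203 S between n1,n2
  Y(R4) = 0.01931 S between n1,n2
  Y(R5) = 0.02053 S between n2,n0
  Y(R6) = 0.002551 S between n0,n2
  Y(R7) = 0.008264 S between n1,n0
  Y(R8) = 0.0004717 S between n0,n2
  Im: injects 0.0451 A into n1 (from n2)
Assemble and solve the 2×2 MNA system:
  V(n1)=0.07071  V(n2)=-0.05768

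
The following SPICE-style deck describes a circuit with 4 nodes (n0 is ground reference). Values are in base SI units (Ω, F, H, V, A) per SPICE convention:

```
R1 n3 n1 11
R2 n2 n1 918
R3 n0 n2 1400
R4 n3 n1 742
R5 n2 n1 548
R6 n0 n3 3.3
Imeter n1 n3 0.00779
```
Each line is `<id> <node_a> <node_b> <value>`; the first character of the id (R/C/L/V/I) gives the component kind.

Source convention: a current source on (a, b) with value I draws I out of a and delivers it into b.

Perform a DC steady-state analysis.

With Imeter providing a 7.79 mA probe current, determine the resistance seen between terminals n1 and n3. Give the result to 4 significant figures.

R_eq = 10.77 Ω

Apply KCL at each of the 3 non-ground nodes and solve the resulting linear system.
Node n1: branches {R1, R2, R4, R5, Imeter} → V_1 = -0.08376
Node n2: branches {R2, R3, R5} → V_2 = -0.06727
Node n3: branches {R1, R4, R6, Imeter} → V_3 = 0.0001586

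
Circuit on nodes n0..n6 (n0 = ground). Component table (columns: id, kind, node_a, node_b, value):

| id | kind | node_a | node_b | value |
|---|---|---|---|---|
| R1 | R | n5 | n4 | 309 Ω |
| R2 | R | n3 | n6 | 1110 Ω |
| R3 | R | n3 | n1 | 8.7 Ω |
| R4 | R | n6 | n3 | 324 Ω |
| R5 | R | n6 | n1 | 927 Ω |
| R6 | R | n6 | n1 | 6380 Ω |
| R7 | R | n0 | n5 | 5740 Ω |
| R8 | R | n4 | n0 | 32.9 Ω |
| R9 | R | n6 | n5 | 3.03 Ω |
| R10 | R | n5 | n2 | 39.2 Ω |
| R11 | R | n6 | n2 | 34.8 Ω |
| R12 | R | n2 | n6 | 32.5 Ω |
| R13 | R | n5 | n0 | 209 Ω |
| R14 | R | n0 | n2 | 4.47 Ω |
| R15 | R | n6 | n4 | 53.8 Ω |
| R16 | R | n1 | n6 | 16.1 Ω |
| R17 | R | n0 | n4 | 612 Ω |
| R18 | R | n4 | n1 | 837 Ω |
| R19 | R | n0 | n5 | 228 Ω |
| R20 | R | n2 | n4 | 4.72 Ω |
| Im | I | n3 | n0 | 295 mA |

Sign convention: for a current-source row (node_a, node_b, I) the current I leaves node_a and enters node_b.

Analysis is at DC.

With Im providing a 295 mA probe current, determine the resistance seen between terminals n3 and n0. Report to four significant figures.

MNA unknowns: 6 node voltages V₁..V_6
R1: Y=0.003236 on G[5,4]
R2: Y=0.0009009 on G[3,6]
R3: Y=0.1149 on G[3,1]
R4: Y=0.003086 on G[6,3]
R5: Y=0.001079 on G[6,1]
R6: Y=0.0001567 on G[6,1]
R7: Y=0.0001742 on G[0,5]
R8: Y=0.03040 on G[4,0]
R9: Y=0.3300 on G[6,5]
R10: Y=0.02551 on G[5,2]
R11: Y=0.02874 on G[6,2]
R12: Y=0.03077 on G[2,6]
R13: Y=0.004785 on G[5,0]
R14: Y=0.2237 on G[0,2]
R15: Y=0.01859 on G[6,4]
R16: Y=0.06211 on G[1,6]
R17: Y=0.001634 on G[0,4]
R18: Y=0.001195 on G[4,1]
R19: Y=0.004386 on G[0,5]
R20: Y=0.2119 on G[2,4]
Im: z[3]−=0.295, z[0]+=0.295
solve → V1=-7.652, V2=-1.022, V3=-9.994, V4=-1.130, V5=-3.241, V6=-3.525

R_eq = 33.88 Ω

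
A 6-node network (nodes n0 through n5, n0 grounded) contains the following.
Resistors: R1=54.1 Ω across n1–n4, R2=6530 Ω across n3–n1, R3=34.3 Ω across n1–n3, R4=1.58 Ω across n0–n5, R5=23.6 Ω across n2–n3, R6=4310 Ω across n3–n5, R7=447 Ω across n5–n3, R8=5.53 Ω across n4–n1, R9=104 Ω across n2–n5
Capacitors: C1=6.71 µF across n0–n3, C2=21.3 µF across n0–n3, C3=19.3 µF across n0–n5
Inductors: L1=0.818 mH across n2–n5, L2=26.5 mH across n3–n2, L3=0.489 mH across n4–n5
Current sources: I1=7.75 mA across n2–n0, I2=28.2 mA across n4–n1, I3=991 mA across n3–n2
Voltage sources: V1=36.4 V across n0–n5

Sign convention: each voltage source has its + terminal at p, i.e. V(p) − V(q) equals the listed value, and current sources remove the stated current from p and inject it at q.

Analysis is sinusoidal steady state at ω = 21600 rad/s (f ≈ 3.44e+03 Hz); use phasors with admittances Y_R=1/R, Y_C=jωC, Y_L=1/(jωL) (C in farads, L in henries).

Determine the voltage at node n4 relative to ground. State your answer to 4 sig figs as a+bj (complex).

-34.94+9.869j V

Element admittances at ω=21600 rad/s:
  Y(R1) = 0.01848+0.000j S between n1,n4
  Y(C1) = 0.000+0.1449j S between n0,n3
  Y(R2) = 0.0001531+0.000j S between n3,n1
  Y(C2) = 0.000+0.4601j S between n0,n3
  Y(L1) = 0.000-0.05660j S between n2,n5
  Y(R3) = 0.02915+0.000j S between n1,n3
  Y(L2) = 0.000-0.001747j S between n3,n2
  Y(R4) = 0.6329+0.000j S between n0,n5
  I1: injects 0.00775 A into n0 (from n2)
  I2: injects 0.0282 A into n1 (from n4)
  I3: injects 0.991 A into n2 (from n3)
  Y(R5) = 0.04237+0.000j S between n2,n3
  Y(R6) = 0.0002320+0.000j S between n3,n5
  Y(R7) = 0.002237+0.000j S between n5,n3
  Y(C3) = 0.000+0.4169j S between n0,n5
  Y(R8) = 0.1808+0.000j S between n4,n1
  Y(R9) = 0.009615+0.000j S between n2,n5
  Y(L3) = 0.000-0.09468j S between n4,n5
  V1: constraint V(n0)−V(n5) = 36.4
Assemble and solve the 6×6 MNA system:
  V(n1)=-30.12+9.177j  V(n2)=-15.37+25.97j  V(n3)=1.764+4.476j  V(n4)=-34.94+9.869j  V(n5)=-36.40+0.000j
  i(V1)=-25.74-14.11j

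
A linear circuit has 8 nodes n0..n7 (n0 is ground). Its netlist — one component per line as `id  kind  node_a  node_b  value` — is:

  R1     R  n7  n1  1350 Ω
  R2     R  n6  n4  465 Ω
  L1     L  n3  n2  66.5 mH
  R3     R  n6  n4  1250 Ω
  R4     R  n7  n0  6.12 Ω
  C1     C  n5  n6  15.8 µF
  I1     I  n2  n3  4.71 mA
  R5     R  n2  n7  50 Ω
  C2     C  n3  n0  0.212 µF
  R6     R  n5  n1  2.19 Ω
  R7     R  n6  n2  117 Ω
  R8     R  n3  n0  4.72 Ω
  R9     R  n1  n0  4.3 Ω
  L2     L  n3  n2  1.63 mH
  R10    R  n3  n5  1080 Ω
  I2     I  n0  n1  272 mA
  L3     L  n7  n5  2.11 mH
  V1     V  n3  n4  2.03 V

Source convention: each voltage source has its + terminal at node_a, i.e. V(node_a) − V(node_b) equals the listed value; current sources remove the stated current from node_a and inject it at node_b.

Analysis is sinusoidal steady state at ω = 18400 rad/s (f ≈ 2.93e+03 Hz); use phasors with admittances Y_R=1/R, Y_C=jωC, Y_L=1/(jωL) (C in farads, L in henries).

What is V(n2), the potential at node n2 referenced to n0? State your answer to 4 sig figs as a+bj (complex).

MNA unknowns: 7 node voltages V₁..V_7 plus 1 source current (V1)
R1: Y=0.0007407+0.000j on G[7,1]
R2: Y=0.002151+0.000j on G[6,4]
L1: Y=0.000-0.0008173j on G[3,2]
R3: Y=0.0008000+0.000j on G[6,4]
R4: Y=0.1634+0.000j on G[7,0]
C1: Y=0.000+0.2907j on G[5,6]
I1: z[2]−=0.00471, z[3]+=0.00471
R5: Y=0.02000+0.000j on G[2,7]
C2: Y=0.000+0.003901j on G[3,0]
R6: Y=0.4566+0.000j on G[5,1]
R7: Y=0.008547+0.000j on G[6,2]
R8: Y=0.2119+0.000j on G[3,0]
R9: Y=0.2326+0.000j on G[1,0]
L2: Y=0.000-0.03334j on G[3,2]
R10: Y=0.0009259+0.000j on G[3,5]
I2: z[0]−=0.272, z[1]+=0.272
L3: Y=0.000-0.02576j on G[7,5]
V1: row V3−V4=2.03, i_V1 at 3,4
solve → V1=1.063+0.09551j, V2=0.1272+0.03327j, V3=0.07381-0.006434j, V4=-1.956-0.006434j, V5=1.010+0.1445j, V6=1.003+0.2003j, V7=0.05640-0.1294j
aux → i_V1=-0.008730-0.0006100j

0.1272+0.03327j V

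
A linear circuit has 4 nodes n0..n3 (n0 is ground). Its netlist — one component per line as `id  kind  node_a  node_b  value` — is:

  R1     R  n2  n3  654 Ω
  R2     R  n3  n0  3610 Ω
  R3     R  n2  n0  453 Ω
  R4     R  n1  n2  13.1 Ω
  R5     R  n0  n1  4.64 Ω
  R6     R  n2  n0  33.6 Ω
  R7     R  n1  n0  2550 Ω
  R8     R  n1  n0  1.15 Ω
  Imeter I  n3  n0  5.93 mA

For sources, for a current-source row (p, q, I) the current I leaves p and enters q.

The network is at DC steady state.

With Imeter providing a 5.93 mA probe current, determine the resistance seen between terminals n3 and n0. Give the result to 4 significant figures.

MNA unknowns: 3 node voltages V₁..V_3
R1: Y=0.001529 on G[2,3]
R2: Y=0.0002770 on G[3,0]
R3: Y=0.002208 on G[2,0]
R4: Y=0.07634 on G[1,2]
R5: Y=0.2155 on G[0,1]
R6: Y=0.02976 on G[2,0]
R7: Y=0.0003922 on G[1,0]
R8: Y=0.8696 on G[1,0]
Imeter: z[3]−=0.00593, z[0]+=0.00593
solve → V1=-0.003186, V2=-0.04850, V3=-3.324

R_eq = 560.6 Ω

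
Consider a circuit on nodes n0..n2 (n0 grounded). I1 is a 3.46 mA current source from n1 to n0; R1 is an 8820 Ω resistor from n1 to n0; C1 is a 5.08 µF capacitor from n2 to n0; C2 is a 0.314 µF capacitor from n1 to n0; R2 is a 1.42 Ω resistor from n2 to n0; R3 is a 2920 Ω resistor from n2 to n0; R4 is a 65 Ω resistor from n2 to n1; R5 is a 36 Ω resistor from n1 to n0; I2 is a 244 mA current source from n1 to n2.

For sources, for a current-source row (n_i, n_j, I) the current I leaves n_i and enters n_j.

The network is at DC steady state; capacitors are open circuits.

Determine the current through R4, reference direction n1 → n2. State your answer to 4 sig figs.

-0.09014 A

MNA unknowns: 2 node voltages V₁..V_2
I1: z[1]−=0.00346, z[0]+=0.00346
R1: Y=0.0001134 on G[1,0]
C1: Y=0.000 on G[2,0]
C2: Y=0.000 on G[1,0]
R2: Y=0.7042 on G[2,0]
R3: Y=0.0003425 on G[2,0]
R4: Y=0.01538 on G[2,1]
R5: Y=0.02778 on G[1,0]
I2: z[1]−=0.244, z[2]+=0.244
solve → V1=-5.641, V2=0.2184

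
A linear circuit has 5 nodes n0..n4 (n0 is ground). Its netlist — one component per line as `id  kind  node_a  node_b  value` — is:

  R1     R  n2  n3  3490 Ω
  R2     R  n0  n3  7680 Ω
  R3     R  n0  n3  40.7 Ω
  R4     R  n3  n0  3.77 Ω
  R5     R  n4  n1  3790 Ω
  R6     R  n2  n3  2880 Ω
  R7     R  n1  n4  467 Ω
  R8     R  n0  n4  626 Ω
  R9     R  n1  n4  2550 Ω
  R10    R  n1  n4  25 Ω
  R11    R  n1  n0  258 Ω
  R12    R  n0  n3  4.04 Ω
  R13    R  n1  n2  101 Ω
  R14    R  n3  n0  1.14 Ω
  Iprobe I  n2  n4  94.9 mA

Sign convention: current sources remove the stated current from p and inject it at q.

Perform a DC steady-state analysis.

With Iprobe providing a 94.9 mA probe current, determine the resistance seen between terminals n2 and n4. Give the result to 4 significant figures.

R_eq = 117.5 Ω

Apply KCL at each of the 4 non-ground nodes and solve the resulting linear system.
Node n1: branches {R5, R7, R9, R10, R11, R13} → V_1 = 0.3813
Node n2: branches {R1, R6, R13, Iprobe} → V_2 = -8.650
Node n3: branches {R1, R2, R3, R4, R6, R12, R14} → V_3 = -0.003873
Node n4: branches {R5, R7, R8, R9, R10, Iprobe} → V_4 = 2.505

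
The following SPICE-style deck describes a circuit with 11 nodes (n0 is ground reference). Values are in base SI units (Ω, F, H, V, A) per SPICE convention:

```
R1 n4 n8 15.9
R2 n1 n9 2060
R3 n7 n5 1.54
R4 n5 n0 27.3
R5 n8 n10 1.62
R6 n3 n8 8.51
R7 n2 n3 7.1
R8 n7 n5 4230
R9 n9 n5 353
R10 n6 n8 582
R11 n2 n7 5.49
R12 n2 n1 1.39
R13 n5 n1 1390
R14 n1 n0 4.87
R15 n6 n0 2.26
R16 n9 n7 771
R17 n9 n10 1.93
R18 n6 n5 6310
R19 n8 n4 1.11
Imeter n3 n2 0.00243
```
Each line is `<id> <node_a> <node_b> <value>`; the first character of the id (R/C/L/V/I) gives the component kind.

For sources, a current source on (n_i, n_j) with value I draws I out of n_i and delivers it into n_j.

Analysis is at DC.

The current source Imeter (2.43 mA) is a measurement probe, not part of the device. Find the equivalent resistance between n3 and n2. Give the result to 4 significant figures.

Apply KCL at each of the 10 non-ground nodes and solve the resulting linear system.
Node n1: branches {R2, R12, R13, R14} → V_1 = 0.0001572
Node n2: branches {R7, R11, R12, Imeter} → V_2 = 0.0002128
Node n3: branches {R6, R7, Imeter} → V_3 = -0.01635
Node n4: branches {R1, R19} → V_4 = -0.01553
Node n5: branches {R3, R4, R8, R9, R13, R18} → V_5 = -0.0001550
Node n6: branches {R10, R15, R18} → V_6 = -6.011e-05
Node n7: branches {R3, R8, R11, R16} → V_7 = -9.814e-05
Node n8: branches {R1, R5, R6, R10, R19} → V_8 = -0.01553
Node n9: branches {R2, R9, R16, R17} → V_9 = -0.01528
Node n10: branches {R5, R17} → V_10 = -0.01542

R_eq = 6.818 Ω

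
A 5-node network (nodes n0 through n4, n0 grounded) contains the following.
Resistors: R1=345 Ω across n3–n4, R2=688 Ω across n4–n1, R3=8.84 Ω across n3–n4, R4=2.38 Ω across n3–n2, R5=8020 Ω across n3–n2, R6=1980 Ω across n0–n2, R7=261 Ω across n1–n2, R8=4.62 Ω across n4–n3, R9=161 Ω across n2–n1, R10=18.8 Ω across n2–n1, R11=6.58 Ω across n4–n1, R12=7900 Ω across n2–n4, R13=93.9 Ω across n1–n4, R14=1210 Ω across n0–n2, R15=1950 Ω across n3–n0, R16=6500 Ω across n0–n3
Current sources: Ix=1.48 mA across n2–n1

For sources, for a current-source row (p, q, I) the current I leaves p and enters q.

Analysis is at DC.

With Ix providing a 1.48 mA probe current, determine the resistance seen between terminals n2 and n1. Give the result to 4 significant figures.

Apply KCL at each of the 4 non-ground nodes and solve the resulting linear system.
Node n1: branches {R2, R7, R9, R10, R11, R13, Ix} → V_1 = 0.009162
Node n2: branches {R4, R5, R6, R7, R9, R10, R12, R14, Ix} → V_2 = -0.0006796
Node n3: branches {R1, R3, R4, R5, R8, R15, R16} → V_3 = 0.001357
Node n4: branches {R1, R2, R3, R8, R11, R12, R13} → V_4 = 0.003935

R_eq = 6.650 Ω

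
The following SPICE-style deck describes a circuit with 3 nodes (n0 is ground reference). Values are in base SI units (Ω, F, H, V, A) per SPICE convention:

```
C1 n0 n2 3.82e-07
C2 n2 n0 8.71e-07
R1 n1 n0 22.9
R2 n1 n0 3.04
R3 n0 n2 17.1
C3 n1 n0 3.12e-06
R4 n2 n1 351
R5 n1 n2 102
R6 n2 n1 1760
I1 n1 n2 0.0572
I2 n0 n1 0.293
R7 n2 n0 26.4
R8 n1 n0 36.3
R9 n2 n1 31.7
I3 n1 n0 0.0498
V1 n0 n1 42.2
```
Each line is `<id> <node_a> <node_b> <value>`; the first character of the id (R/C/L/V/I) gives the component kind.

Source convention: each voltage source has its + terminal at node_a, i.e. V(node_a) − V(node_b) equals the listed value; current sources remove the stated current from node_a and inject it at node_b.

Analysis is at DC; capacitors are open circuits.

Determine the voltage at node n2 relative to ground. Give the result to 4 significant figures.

MNA unknowns: 2 node voltages V₁..V_2 plus 1 source current (V1)
C1: Y=0.000 on G[0,2]
C2: Y=0.000 on G[2,0]
R1: Y=0.04367 on G[1,0]
R2: Y=0.3289 on G[1,0]
R3: Y=0.05848 on G[0,2]
C3: Y=0.000 on G[1,0]
R4: Y=0.002849 on G[2,1]
R5: Y=0.009804 on G[1,2]
R6: Y=0.0005682 on G[2,1]
I1: z[1]−=0.0572, z[2]+=0.0572
I2: z[0]−=0.293, z[1]+=0.293
R7: Y=0.03788 on G[2,0]
R8: Y=0.02755 on G[1,0]
R9: Y=0.03155 on G[2,1]
I3: z[1]−=0.0498, z[0]+=0.0498
V1: row V0−V1=42.2, i_V1 at 0,1
solve → V1=-42.20, V2=-12.98
aux → i_V1=-18.38

-12.98 V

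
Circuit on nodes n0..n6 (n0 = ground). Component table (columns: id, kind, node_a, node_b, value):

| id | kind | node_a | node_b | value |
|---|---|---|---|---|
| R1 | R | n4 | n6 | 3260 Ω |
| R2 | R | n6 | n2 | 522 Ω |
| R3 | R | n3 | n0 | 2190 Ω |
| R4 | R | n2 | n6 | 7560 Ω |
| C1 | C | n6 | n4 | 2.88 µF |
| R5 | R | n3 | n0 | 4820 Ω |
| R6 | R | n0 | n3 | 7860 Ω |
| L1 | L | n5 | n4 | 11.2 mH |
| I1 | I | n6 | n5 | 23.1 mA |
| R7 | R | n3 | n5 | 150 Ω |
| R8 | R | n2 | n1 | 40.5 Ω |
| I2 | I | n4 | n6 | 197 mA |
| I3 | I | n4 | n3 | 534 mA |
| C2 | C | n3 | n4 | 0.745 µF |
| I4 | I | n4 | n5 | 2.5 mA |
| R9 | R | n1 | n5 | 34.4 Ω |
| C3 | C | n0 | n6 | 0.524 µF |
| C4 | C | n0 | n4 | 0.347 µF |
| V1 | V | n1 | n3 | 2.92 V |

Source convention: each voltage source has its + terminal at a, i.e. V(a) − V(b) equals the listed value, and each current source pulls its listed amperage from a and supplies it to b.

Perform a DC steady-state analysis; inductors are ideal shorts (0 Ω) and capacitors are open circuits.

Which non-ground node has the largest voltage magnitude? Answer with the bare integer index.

Element admittances at DC:
  Y(R1) = 0.0003067 S between n4,n6
  Y(R2) = 0.001916 S between n6,n2
  Y(R3) = 0.0004566 S between n3,n0
  Y(R4) = 0.0001323 S between n2,n6
  Y(C1) = 0.000 S between n6,n4
  Y(R5) = 0.0002075 S between n3,n0
  Y(R6) = 0.0001272 S between n0,n3
  L1: short n5↔n4 (DC inductor)
  I1: injects 0.0231 A into n5 (from n6)
  Y(R7) = 0.006667 S between n3,n5
  Y(R8) = 0.02469 S between n2,n1
  I2: injects 0.197 A into n6 (from n4)
  I3: injects 0.534 A into n3 (from n4)
  Y(C2) = 0.000 S between n3,n4
  I4: injects 0.0025 A into n5 (from n4)
  Y(R9) = 0.02907 S between n1,n5
  Y(C3) = 0.000 S between n0,n6
  Y(C4) = 0.000 S between n0,n4
  V1: constraint V(n1)−V(n3) = 2.92
Assemble and solve the 8×8 MNA system:
  V(n1)=2.920  V(n2)=8.771  V(n3)=0.000  V(n4)=-16.61  V(n5)=-16.61  V(n6)=79.32
  i(L1)=0.7041  i(V1)=-0.4233

6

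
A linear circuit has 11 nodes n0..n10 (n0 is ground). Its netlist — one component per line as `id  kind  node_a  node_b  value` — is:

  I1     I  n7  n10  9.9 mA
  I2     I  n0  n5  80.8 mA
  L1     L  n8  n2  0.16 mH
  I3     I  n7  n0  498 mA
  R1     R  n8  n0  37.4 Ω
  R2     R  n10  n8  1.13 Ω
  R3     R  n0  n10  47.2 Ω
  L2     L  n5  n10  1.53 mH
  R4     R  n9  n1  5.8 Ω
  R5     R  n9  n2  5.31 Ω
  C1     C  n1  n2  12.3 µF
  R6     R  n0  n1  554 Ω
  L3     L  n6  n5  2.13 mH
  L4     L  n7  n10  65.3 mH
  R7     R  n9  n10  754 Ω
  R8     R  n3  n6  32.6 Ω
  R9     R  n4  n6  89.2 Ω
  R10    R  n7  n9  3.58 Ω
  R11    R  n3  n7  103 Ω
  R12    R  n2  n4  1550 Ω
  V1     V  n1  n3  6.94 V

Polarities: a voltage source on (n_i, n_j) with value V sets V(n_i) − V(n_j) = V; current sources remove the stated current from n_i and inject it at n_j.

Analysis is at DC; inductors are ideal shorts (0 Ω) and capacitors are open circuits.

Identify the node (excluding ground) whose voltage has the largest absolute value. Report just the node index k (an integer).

3

MNA unknowns: 10 node voltages V₁..V_10 plus 5 source currents (L1, L2, L3, L4, V1)
I1: z[7]−=0.0099, z[10]+=0.0099
I2: z[0]−=0.0808, z[5]+=0.0808
L1: row V8−V2=0, i_L1 at 8,2
I3: z[7]−=0.498, z[0]+=0.498
R1: Y=0.02674 on G[8,0]
R2: Y=0.8850 on G[10,8]
R3: Y=0.02119 on G[0,10]
L2: row V5−V10=0, i_L2 at 5,10
R4: Y=0.1724 on G[9,1]
R5: Y=0.1883 on G[9,2]
C1: Y=0.000 on G[1,2]
R6: Y=0.001805 on G[0,1]
L3: row V6−V5=0, i_L3 at 6,5
L4: row V7−V10=0, i_L4 at 7,10
R7: Y=0.001326 on G[9,10]
R8: Y=0.03067 on G[3,6]
R9: Y=0.01121 on G[4,6]
R10: Y=0.2793 on G[7,9]
R11: Y=0.009709 on G[3,7]
R12: Y=0.0006452 on G[2,4]
V1: row V1−V3=6.94, i_V1 at 1,3
solve → V1=-6.772, V2=-8.313, V3=-13.71, V4=-8.607, V5=-8.623, V6=-8.623, V7=-8.623, V8=-8.313, V9=-8.035, V10=-8.623
aux → i_L1=-0.05227, i_L2=-0.07510, i_L3=-0.1559, i_L4=-0.3928, i_V1=-0.2055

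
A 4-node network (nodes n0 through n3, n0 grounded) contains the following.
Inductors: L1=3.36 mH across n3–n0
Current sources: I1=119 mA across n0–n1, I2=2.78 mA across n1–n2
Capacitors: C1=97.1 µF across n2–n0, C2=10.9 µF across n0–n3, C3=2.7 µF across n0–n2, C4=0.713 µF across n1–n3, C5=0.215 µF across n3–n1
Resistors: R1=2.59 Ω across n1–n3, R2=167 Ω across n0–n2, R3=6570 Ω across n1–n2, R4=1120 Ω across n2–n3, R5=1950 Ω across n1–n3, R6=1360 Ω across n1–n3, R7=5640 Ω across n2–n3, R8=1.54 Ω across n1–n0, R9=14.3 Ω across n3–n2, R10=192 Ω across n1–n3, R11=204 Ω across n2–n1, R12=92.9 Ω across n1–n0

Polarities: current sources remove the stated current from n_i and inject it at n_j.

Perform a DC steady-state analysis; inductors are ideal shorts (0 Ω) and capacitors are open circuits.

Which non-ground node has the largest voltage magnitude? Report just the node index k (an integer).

Element admittances at DC:
  L1: short n3↔n0 (DC inductor)
  I1: injects 0.119 A into n1 (from n0)
  Y(C1) = 0.000 S between n2,n0
  Y(C2) = 0.000 S between n0,n3
  Y(R1) = 0.3861 S between n1,n3
  Y(C3) = 0.000 S between n0,n2
  Y(R2) = 0.005988 S between n0,n2
  Y(R3) = 0.0001522 S between n1,n2
  Y(R4) = 0.0008929 S between n2,n3
  Y(R5) = 0.0005128 S between n1,n3
  Y(R6) = 0.0007353 S between n1,n3
  Y(R7) = 0.0001773 S between n2,n3
  Y(R8) = 0.6494 S between n1,n0
  Y(R9) = 0.06993 S between n3,n2
  Y(C4) = 0.000 S between n1,n3
  Y(R10) = 0.005208 S between n1,n3
  Y(R11) = 0.004902 S between n2,n1
  Y(R12) = 0.01076 S between n1,n0
  Y(C5) = 0.000 S between n3,n1
  I2: injects 0.00278 A into n2 (from n1)
Assemble and solve the 4×4 MNA system:
  V(n1)=0.1101  V(n2)=0.04067  V(n3)=0.000
  i(L1)=0.04610

1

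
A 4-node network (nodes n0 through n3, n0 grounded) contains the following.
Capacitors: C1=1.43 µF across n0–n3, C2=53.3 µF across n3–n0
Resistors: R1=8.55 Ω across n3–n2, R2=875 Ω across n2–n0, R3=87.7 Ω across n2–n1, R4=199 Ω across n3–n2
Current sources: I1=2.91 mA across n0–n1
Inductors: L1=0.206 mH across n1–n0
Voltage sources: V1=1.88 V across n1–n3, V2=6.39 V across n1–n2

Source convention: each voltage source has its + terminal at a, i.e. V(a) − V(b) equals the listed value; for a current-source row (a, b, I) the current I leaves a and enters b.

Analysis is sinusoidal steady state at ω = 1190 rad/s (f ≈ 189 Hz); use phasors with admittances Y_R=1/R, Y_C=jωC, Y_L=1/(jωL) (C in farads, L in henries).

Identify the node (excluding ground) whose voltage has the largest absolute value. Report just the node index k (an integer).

Element admittances at ω=1190 rad/s:
  Y(C1) = 0.000+0.001702j S between n0,n3
  Y(C2) = 0.000+0.06343j S between n3,n0
  Y(R1) = 0.1170+0.000j S between n3,n2
  Y(R2) = 0.001143+0.000j S between n2,n0
  I1: injects 0.00291 A into n1 (from n0)
  Y(R3) = 0.01140+0.000j S between n2,n1
  Y(R4) = 0.005025+0.000j S between n3,n2
  Y(L1) = 0.000-4.079j S between n1,n0
  V1: constraint V(n1)−V(n3) = 1.88
  V2: constraint V(n1)−V(n2) = 6.39
Assemble and solve the 5×5 MNA system:
  V(n1)=-0.03050+0.002553j  V(n2)=-6.421+0.002553j  V(n3)=-1.911+0.002553j
  i(V1)=0.5500-0.1244j  i(V2)=-0.6303+2.918e-06j

2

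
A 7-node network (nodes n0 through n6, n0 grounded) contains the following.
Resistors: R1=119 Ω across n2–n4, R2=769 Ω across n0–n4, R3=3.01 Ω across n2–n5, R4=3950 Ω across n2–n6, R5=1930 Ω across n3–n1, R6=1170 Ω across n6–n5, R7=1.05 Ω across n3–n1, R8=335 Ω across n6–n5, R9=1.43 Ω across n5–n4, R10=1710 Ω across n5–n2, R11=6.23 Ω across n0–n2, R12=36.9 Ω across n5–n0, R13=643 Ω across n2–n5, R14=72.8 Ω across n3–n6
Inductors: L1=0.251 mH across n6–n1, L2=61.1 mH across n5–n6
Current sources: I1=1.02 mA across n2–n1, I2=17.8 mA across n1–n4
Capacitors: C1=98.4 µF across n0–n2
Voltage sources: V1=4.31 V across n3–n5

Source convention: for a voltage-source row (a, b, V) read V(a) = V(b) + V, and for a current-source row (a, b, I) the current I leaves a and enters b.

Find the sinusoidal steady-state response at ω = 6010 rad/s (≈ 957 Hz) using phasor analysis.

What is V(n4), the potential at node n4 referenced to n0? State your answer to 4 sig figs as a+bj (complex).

Apply KCL at each of the 6 non-ground nodes and solve the resulting linear system.
Node n1: branches {L1, R5, R7, I1, I2} → V_1 = 4.274+0.01243j
Node n2: branches {R1, R3, R4, R10, I1, R11, C1, R13} → V_2 = -5.045e-06+1.466e-05j
Node n3: branches {R5, R7, R14, V1} → V_3 = 4.309+2.222e-05j
Node n4: branches {R1, R2, R9, I2} → V_4 = 0.02430+2.209e-05j
Node n5: branches {R3, R6, R8, R9, R10, L2, R12, R13, V1} → V_5 = -0.0008163+2.222e-05j
Node n6: branches {L1, R4, R6, R8, L2, R14} → V_6 = 4.256-0.01271j
Source currents: i(V1)=-0.03417+0.01165j

0.02430+2.209e-05j V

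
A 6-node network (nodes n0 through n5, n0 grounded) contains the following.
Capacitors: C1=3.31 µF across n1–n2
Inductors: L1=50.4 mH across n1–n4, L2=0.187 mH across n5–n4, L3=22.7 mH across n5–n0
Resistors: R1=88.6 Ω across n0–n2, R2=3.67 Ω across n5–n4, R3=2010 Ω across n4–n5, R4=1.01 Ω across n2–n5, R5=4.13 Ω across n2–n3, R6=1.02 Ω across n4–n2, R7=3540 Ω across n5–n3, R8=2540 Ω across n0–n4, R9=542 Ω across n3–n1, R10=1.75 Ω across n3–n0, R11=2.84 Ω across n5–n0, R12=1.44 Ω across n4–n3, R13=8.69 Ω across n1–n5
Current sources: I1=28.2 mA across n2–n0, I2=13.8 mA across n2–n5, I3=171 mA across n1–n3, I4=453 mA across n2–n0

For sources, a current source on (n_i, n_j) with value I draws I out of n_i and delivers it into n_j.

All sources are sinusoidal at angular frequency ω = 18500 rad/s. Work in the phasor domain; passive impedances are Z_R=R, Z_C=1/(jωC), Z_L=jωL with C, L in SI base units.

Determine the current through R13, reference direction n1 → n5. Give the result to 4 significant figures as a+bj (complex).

-0.1349+0.05956j A

Element admittances at ω=18500 rad/s:
  Y(C1) = 0.000+0.06124j S between n1,n2
  Y(L1) = 0.000-0.001073j S between n1,n4
  Y(R1) = 0.01129+0.000j S between n0,n2
  Y(R2) = 0.2725+0.000j S between n5,n4
  Y(R3) = 0.0004975+0.000j S between n4,n5
  Y(R4) = 0.9901+0.000j S between n2,n5
  Y(R5) = 0.2421+0.000j S between n2,n3
  I1: injects 0.0282 A into n0 (from n2)
  Y(R6) = 0.9804+0.000j S between n4,n2
  Y(R7) = 0.0002825+0.000j S between n5,n3
  I2: injects 0.0138 A into n5 (from n2)
  Y(L2) = 0.000-0.2891j S between n5,n4
  Y(R8) = 0.0003937+0.000j S between n0,n4
  Y(R9) = 0.001845+0.000j S between n3,n1
  Y(R10) = 0.5714+0.000j S between n3,n0
  Y(R11) = 0.3521+0.000j S between n5,n0
  Y(R12) = 0.6944+0.000j S between n4,n3
  Y(R13) = 0.1151+0.000j S between n1,n5
  I3: injects 0.171 A into n3 (from n1)
  Y(L3) = 0.000-0.002381j S between n5,n0
  I4: injects 0.453 A into n0 (from n2)
Assemble and solve the 5×5 MNA system:
  V(n1)=-1.930+0.5236j  V(n2)=-0.9203-0.02817j  V(n3)=-0.3561-0.006358j  V(n4)=-0.6943-0.005397j  V(n5)=-0.7584+0.006098j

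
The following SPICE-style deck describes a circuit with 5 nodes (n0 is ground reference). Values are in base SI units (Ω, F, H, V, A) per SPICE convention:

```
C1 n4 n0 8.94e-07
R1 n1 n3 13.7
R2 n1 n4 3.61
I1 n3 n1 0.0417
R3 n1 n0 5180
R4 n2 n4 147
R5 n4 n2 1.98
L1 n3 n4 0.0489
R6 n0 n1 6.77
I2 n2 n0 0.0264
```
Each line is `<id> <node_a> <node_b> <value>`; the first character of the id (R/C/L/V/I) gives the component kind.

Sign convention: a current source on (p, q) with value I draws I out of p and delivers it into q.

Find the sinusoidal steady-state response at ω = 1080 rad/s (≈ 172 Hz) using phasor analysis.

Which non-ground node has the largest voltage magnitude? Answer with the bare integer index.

3

MNA unknowns: 4 node voltages V₁..V_4
C1: Y=0.000+0.0009655j on G[4,0]
R1: Y=0.07299+0.000j on G[1,3]
R2: Y=0.2770+0.000j on G[1,4]
I1: z[3]−=0.0417, z[1]+=0.0417
R3: Y=0.0001931+0.000j on G[1,0]
R4: Y=0.006803+0.000j on G[2,4]
R5: Y=0.5051+0.000j on G[4,2]
L1: Y=0.000-0.01894j on G[3,4]
R6: Y=0.1477+0.000j on G[0,1]
I2: z[2]−=0.0264, z[0]+=0.0264
solve → V1=-0.1783+0.001849j, V2=-0.3347+0.03220j, V3=-0.7128-0.1096j, V4=-0.2832+0.03220j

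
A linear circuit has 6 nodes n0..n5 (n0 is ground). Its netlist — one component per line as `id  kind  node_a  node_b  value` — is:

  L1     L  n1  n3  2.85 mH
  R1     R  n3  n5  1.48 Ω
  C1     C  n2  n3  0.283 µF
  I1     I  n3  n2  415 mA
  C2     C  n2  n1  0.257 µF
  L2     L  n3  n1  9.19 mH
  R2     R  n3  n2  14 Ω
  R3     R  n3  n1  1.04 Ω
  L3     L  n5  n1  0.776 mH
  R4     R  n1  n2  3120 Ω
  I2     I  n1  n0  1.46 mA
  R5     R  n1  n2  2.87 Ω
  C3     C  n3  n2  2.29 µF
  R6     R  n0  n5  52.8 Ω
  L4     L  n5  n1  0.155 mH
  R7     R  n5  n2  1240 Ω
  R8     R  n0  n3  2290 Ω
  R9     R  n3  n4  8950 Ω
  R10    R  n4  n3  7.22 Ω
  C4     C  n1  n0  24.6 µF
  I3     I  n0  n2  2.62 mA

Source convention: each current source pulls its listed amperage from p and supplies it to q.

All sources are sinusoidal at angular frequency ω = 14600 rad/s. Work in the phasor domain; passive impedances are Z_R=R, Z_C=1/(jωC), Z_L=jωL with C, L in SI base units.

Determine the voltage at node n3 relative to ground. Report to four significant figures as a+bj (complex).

Element admittances at ω=14600 rad/s:
  Y(L1) = 0.000-0.02403j S between n1,n3
  Y(R1) = 0.6757+0.000j S between n3,n5
  Y(C1) = 0.000+0.004132j S between n2,n3
  I1: injects 0.415 A into n2 (from n3)
  Y(C2) = 0.000+0.003752j S between n2,n1
  Y(L2) = 0.000-0.007453j S between n3,n1
  Y(R2) = 0.07143+0.000j S between n3,n2
  Y(R3) = 0.9615+0.000j S between n3,n1
  Y(L3) = 0.000-0.08826j S between n5,n1
  Y(R4) = 0.0003205+0.000j S between n1,n2
  I2: injects 0.00146 A into n0 (from n1)
  Y(R5) = 0.3484+0.000j S between n1,n2
  Y(C3) = 0.000+0.03343j S between n3,n2
  Y(R6) = 0.01894+0.000j S between n0,n5
  Y(L4) = 0.000-0.4419j S between n5,n1
  Y(R7) = 0.0008065+0.000j S between n5,n2
  Y(R8) = 0.0004367+0.000j S between n0,n3
  Y(R9) = 0.0001117+0.000j S between n3,n4
  Y(R10) = 0.1385+0.000j S between n4,n3
  Y(C4) = 0.000+0.3592j S between n1,n0
  I3: injects 0.00262 A into n2 (from n0)
Assemble and solve the 5×5 MNA system:
  V(n1)=0.008199-0.01035j  V(n2)=0.9482-0.1325j  V(n3)=-0.2471-0.05080j  V(n4)=-0.2471-0.05080j  V(n5)=-0.1293-0.1543j

-0.2471-0.05080j V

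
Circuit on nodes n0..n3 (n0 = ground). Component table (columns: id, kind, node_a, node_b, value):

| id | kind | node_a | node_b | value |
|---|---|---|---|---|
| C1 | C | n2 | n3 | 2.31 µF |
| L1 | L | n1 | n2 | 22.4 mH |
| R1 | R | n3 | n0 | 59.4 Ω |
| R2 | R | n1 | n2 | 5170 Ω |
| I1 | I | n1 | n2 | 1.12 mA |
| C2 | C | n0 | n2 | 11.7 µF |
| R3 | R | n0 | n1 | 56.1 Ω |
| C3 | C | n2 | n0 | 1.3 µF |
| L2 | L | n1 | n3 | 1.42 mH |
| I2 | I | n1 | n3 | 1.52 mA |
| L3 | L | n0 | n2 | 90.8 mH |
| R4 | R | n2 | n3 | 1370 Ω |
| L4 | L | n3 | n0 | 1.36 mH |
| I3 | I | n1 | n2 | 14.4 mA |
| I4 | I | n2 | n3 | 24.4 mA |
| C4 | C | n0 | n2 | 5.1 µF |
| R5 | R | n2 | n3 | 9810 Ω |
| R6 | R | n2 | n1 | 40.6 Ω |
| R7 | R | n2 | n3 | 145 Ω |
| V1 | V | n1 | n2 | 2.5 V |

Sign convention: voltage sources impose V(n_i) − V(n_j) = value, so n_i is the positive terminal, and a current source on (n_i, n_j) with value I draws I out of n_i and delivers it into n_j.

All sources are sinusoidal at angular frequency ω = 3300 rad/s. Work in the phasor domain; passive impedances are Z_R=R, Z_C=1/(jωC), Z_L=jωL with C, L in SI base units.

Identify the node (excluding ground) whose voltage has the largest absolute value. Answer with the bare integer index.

2

Apply KCL at each of the 3 non-ground nodes and solve the resulting linear system.
Node n1: branches {L1, R2, I1, R3, L2, I2, I3, R6, V1} → V_1 = -2.468+1.088j
Node n2: branches {C1, L1, R2, I1, C2, C3, L3, R4, I3, I4, C4, R5, R6, R7, V1} → V_2 = -4.968+1.088j
Node n3: branches {C1, R1, L2, I2, R4, L4, I4, R5, R7} → V_3 = -1.128+0.5581j
Source currents: i(V1)=-0.1483-0.2715j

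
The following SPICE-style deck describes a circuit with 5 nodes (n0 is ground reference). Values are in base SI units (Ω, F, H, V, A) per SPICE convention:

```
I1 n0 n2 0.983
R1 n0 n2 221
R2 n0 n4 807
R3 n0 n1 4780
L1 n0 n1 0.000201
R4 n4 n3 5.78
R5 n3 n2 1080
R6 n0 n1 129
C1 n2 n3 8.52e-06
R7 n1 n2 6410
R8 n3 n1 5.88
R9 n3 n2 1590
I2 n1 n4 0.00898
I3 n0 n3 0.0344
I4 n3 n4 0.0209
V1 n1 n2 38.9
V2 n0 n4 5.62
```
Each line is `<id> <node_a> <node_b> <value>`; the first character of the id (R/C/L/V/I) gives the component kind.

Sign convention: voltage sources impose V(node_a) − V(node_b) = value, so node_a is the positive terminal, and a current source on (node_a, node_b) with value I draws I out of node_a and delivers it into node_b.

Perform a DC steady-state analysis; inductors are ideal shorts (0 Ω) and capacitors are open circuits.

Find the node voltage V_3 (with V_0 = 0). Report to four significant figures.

-2.958 V

MNA unknowns: 4 node voltages V₁..V_4 plus 3 source currents (L1, V1, V2)
I1: z[0]−=0.983, z[2]+=0.983
R1: Y=0.004525 on G[0,2]
R2: Y=0.001239 on G[0,4]
R3: Y=0.0002092 on G[0,1]
L1: row V0−V1=0, i_L1 at 0,1
R4: Y=0.1730 on G[4,3]
R5: Y=0.0009259 on G[3,2]
R6: Y=0.007752 on G[0,1]
C1: Y=0.000 on G[2,3]
R7: Y=0.0001560 on G[1,2]
R8: Y=0.1701 on G[3,1]
R9: Y=0.0006289 on G[3,2]
I2: z[1]−=0.00898, z[4]+=0.00898
I3: z[0]−=0.0344, z[3]+=0.0344
I4: z[3]−=0.0209, z[4]+=0.0209
V1: row V1−V2=38.9, i_V1 at 1,2
V2: row V0−V4=5.62, i_V2 at 0,4
solve → V1=0.000, V2=-38.90, V3=-2.958, V4=-5.620
aux → i_L1=-0.7029, i_V1=-1.221, i_V2=-0.4975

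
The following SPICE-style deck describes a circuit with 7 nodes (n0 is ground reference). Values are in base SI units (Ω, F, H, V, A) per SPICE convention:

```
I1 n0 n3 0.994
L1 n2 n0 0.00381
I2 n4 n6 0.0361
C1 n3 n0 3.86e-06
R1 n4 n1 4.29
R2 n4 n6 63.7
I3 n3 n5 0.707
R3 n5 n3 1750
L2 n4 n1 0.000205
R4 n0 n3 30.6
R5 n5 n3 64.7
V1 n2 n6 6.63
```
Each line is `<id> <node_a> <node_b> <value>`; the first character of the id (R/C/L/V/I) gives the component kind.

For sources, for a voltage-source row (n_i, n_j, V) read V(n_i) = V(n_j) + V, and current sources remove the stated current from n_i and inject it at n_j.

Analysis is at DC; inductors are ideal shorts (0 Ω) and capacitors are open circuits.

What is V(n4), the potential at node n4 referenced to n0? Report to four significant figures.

-8.930 V

Element admittances at DC:
  I1: injects 0.994 A into n3 (from n0)
  L1: short n2↔n0 (DC inductor)
  I2: injects 0.0361 A into n6 (from n4)
  Y(C1) = 0.000 S between n3,n0
  Y(R1) = 0.2331 S between n4,n1
  Y(R2) = 0.01570 S between n4,n6
  I3: injects 0.707 A into n5 (from n3)
  Y(R3) = 0.0005714 S between n5,n3
  L2: short n4↔n1 (DC inductor)
  Y(R4) = 0.03268 S between n0,n3
  Y(R5) = 0.01546 S between n5,n3
  V1: constraint V(n2)−V(n6) = 6.63
Assemble and solve the 9×9 MNA system:
  V(n1)=-8.930  V(n2)=0.000  V(n3)=30.42  V(n4)=-8.930  V(n5)=74.53  V(n6)=-6.630
  i(L1)=0.000  i(L2)=0.000  i(V1)=0.000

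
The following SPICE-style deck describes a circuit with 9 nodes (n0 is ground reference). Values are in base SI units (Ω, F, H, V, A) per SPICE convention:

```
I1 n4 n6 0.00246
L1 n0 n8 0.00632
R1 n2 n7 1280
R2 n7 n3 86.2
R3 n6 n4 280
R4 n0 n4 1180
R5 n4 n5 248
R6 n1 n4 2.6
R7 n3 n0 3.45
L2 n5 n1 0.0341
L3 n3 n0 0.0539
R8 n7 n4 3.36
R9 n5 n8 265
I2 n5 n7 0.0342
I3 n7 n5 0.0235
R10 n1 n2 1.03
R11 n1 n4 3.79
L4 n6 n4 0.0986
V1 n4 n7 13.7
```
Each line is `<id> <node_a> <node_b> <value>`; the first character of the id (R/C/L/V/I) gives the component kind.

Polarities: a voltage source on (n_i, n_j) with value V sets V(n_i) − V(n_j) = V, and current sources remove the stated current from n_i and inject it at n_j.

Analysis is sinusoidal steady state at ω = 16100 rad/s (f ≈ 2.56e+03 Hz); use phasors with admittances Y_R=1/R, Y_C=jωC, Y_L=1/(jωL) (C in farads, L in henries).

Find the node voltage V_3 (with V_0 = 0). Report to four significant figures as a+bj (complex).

-0.08976+0.02378j V

Element admittances at ω=16100 rad/s:
  I1: injects 0.00246 A into n6 (from n4)
  Y(L1) = 0.000-0.009828j S between n0,n8
  Y(R1) = 0.0007813+0.000j S between n2,n7
  Y(R2) = 0.01160+0.000j S between n7,n3
  Y(R3) = 0.003571+0.000j S between n6,n4
  Y(R4) = 0.0008475+0.000j S between n0,n4
  Y(R5) = 0.004032+0.000j S between n4,n5
  Y(R6) = 0.3846+0.000j S between n1,n4
  Y(R7) = 0.2899+0.000j S between n3,n0
  Y(L2) = 0.000-0.001821j S between n5,n1
  Y(L3) = 0.000-0.001152j S between n3,n0
  Y(R8) = 0.2976+0.000j S between n7,n4
  Y(R9) = 0.003774+0.000j S between n5,n8
  I2: injects 0.0342 A into n7 (from n5)
  I3: injects 0.0235 A into n5 (from n7)
  Y(R10) = 0.9709+0.000j S between n1,n2
  Y(R11) = 0.2639+0.000j S between n1,n4
  Y(L4) = 0.000-0.0006299j S between n6,n4
  V1: constraint V(n4)−V(n7) = 13.7
Assemble and solve the 9×9 MNA system:
  V(n1)=11.35+0.6443j  V(n2)=11.34+0.6443j  V(n3)=-0.08976+0.02378j  V(n4)=11.37+0.6268j  V(n5)=5.100-0.3302j  V(n6)=12.04+0.7446j  V(n7)=-2.330+0.6268j  V(n8)=0.7658+1.664j
  i(V1)=-4.125+0.006981j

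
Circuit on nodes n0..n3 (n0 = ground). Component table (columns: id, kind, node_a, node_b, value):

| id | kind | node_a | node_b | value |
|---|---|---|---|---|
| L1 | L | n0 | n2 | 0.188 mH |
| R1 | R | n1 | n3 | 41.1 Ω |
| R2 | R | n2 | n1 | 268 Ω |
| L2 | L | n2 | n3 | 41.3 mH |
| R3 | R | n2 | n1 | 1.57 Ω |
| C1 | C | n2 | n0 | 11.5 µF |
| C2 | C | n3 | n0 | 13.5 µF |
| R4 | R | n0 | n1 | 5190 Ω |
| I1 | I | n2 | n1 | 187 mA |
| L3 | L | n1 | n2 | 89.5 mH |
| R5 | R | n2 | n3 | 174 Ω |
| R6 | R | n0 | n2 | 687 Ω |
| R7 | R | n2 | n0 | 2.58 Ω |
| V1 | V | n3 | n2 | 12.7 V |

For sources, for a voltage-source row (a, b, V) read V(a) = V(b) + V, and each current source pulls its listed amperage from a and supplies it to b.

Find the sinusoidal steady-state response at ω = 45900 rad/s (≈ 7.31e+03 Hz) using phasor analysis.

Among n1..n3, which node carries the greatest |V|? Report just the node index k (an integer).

Element admittances at ω=45900 rad/s:
  Y(L1) = 0.000-0.1159j S between n0,n2
  Y(R1) = 0.02433+0.000j S between n1,n3
  Y(R2) = 0.003731+0.000j S between n2,n1
  Y(L2) = 0.000-0.0005275j S between n2,n3
  Y(R3) = 0.6369+0.000j S between n2,n1
  Y(C1) = 0.000+0.5279j S between n2,n0
  Y(C2) = 0.000+0.6196j S between n3,n0
  Y(R4) = 0.0001927+0.000j S between n0,n1
  I1: injects 0.187 A into n1 (from n2)
  Y(L3) = 0.000-0.0002434j S between n1,n2
  Y(R5) = 0.005747+0.000j S between n2,n3
  Y(R6) = 0.001456+0.000j S between n0,n2
  Y(R7) = 0.3876+0.000j S between n2,n0
  V1: constraint V(n3)−V(n2) = 12.7
Assemble and solve the 4×4 MNA system:
  V(n1)=-5.930-2.518j  V(n2)=-6.678-2.519j  V(n3)=6.022-2.519j
  i(V1)=-1.925-3.725j

2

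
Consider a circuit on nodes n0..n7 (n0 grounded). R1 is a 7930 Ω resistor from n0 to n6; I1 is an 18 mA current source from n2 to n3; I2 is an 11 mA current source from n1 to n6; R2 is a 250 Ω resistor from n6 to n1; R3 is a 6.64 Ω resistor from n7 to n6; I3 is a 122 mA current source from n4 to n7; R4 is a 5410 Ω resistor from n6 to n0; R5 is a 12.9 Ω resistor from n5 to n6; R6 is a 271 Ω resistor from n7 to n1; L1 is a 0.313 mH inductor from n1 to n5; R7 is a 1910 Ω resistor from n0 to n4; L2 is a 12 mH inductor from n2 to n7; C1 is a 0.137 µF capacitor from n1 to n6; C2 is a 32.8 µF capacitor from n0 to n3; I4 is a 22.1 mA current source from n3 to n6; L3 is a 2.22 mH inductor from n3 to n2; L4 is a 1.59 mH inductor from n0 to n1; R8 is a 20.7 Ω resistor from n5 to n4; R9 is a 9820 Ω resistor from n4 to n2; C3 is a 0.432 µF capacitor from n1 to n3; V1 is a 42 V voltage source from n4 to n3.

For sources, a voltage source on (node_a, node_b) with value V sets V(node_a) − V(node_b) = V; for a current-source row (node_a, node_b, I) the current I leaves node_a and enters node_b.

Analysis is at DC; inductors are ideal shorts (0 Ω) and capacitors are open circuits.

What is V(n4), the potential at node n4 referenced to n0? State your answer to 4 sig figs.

Element admittances at DC:
  Y(R1) = 0.0001261 S between n0,n6
  I1: injects 0.018 A into n3 (from n2)
  I2: injects 0.011 A into n6 (from n1)
  Y(R2) = 0.004000 S between n6,n1
  Y(R3) = 0.1506 S between n7,n6
  I3: injects 0.122 A into n7 (from n4)
  Y(R4) = 0.0001848 S between n6,n0
  Y(R5) = 0.07752 S between n5,n6
  Y(R6) = 0.003690 S between n7,n1
  L1: short n1↔n5 (DC inductor)
  Y(R7) = 0.0005236 S between n0,n4
  L2: short n2↔n7 (DC inductor)
  Y(C1) = 0.000 S between n1,n6
  Y(C2) = 0.000 S between n0,n3
  I4: injects 0.0221 A into n6 (from n3)
  L3: short n3↔n2 (DC inductor)
  L4: short n0↔n1 (DC inductor)
  Y(R8) = 0.04831 S between n5,n4
  Y(R9) = 0.0001018 S between n4,n2
  Y(C3) = 0.000 S between n1,n3
  V1: constraint V(n4)−V(n3) = 42
Assemble and solve the 12×12 MNA system:
  V(n1)=0.000  V(n2)=-19.44  V(n3)=-19.44  V(n4)=22.56  V(n5)=0.000  V(n6)=-12.45  V(n7)=-19.44
  i(L1)=-0.1246  i(L2)=-1.246  i(L3)=-1.232  i(L4)=0.007940  i(V1)=-1.228

22.56 V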